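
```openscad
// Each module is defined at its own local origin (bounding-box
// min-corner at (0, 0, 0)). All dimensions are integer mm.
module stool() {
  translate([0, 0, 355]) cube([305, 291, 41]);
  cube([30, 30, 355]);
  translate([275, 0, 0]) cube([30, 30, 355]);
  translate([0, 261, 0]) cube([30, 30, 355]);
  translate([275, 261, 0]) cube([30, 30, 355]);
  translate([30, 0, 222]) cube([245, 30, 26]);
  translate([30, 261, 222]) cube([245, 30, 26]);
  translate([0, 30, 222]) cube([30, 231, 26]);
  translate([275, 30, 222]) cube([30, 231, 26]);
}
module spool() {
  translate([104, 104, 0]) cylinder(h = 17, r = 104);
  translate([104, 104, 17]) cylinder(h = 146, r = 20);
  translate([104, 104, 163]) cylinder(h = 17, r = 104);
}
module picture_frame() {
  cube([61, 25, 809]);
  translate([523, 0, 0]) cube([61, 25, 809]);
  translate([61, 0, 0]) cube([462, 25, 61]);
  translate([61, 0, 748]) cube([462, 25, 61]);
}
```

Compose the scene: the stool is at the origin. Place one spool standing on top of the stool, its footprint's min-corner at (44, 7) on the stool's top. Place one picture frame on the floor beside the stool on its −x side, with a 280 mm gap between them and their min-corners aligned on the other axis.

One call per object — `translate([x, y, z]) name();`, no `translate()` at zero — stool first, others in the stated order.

stool();
translate([44, 7, 396]) spool();
translate([-864, 0, 0]) picture_frame();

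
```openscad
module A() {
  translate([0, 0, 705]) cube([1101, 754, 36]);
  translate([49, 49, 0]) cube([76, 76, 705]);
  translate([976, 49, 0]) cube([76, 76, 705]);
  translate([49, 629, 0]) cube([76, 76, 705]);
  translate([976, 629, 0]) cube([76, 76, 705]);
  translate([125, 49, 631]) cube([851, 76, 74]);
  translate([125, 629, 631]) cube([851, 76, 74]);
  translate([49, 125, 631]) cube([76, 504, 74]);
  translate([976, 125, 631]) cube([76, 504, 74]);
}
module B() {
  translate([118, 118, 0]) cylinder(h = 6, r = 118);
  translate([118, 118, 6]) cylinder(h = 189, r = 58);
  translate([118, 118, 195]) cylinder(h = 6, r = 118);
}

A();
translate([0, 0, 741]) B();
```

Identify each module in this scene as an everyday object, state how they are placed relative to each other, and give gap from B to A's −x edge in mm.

The spool's min-x is at 0; the table's min-x is 0; gap = 0 mm.

A is a table. B is a spool. The spool is on top of the table. The gap from the spool to the table's −x edge is 0 mm.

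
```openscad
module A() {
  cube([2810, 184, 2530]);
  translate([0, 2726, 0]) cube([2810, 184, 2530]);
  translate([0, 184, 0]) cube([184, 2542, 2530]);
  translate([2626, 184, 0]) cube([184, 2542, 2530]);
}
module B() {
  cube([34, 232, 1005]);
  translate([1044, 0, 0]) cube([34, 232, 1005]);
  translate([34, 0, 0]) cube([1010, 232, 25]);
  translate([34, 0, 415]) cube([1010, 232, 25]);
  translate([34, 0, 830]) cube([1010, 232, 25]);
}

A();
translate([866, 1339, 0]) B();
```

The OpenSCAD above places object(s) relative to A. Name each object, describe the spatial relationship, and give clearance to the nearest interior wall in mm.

A is a house frame. B is a bookshelf. The bookshelf sits inside the house frame, centred. The clearance to the nearest interior wall is 682 mm.

Clearances: x = 682, y = 1155; minimum 682 mm.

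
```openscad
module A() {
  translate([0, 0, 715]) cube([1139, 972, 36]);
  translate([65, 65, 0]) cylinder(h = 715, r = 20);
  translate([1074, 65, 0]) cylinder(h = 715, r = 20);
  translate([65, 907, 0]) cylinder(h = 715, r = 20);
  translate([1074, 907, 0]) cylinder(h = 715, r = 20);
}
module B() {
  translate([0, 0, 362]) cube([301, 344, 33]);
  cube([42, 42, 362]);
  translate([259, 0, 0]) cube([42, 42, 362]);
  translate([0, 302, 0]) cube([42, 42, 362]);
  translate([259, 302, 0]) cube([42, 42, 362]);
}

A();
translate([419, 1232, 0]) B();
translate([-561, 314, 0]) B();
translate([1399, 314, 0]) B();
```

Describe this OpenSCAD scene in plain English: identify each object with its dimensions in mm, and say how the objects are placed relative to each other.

A is a table with a 1139×972 mm rectangular top, 36 mm thick, top surface at z = 751 mm, supported by four round legs of 40 mm diameter, each leg's bounding box inset 45 mm from the nearest pair of top edges, running from the floor.

B is a simple wooden stool: a rectangular seat 301 mm (x) by 344 mm (y), 33 mm thick, top face at z = 395 mm, on four square legs, each 42×42 mm in cross-section. The legs rest on z = 0, each flush with a corner of the seat.

Three stools sit around the table at the +y, −x, +x sides.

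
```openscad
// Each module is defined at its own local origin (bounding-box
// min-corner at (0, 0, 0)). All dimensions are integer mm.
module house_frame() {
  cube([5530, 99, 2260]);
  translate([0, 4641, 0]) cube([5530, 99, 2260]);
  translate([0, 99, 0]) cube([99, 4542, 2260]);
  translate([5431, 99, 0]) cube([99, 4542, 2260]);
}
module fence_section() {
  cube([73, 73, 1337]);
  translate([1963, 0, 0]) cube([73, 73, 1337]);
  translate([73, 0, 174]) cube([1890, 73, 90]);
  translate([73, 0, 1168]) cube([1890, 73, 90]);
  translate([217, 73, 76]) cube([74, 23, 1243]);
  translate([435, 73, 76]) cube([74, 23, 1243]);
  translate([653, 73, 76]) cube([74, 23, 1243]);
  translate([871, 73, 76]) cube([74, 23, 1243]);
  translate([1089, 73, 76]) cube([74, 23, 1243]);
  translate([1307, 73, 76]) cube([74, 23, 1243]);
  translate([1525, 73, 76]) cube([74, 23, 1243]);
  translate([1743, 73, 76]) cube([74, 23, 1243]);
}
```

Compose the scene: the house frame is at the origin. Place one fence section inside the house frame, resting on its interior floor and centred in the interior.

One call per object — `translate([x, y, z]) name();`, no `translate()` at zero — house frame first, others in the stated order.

house_frame();
translate([1747, 2322, 0]) fence_section();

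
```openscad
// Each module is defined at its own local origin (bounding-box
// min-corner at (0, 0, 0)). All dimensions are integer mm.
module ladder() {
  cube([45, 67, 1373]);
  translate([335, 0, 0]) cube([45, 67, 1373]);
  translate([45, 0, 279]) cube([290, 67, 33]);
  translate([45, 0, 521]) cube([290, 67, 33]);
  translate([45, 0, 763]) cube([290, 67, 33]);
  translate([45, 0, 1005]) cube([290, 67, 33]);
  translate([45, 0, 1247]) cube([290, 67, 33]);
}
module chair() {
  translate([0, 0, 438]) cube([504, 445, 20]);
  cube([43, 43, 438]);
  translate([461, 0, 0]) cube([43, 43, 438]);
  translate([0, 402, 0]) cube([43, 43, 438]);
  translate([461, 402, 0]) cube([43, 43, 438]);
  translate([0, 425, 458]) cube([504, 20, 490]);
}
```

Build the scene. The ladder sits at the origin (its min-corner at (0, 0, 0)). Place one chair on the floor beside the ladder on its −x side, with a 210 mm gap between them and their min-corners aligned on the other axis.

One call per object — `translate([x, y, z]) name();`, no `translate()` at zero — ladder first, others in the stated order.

ladder();
translate([-714, 0, 0]) chair();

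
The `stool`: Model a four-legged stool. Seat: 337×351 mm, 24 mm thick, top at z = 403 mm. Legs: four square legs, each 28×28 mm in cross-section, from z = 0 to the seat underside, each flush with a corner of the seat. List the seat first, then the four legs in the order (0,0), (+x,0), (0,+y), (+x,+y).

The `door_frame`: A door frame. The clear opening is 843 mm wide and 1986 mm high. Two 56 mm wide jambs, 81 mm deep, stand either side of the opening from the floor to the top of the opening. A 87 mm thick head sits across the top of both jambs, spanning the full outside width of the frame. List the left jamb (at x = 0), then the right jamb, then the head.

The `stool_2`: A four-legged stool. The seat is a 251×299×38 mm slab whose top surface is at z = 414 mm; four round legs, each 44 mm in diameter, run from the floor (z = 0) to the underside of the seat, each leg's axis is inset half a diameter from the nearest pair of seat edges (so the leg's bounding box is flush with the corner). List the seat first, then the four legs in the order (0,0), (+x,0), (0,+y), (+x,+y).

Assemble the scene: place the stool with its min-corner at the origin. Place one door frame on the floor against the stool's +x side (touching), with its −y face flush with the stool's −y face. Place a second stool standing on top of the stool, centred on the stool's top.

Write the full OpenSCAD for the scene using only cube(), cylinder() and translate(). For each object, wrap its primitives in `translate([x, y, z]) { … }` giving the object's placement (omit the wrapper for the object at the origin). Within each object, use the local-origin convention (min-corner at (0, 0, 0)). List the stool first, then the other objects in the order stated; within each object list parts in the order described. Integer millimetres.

translate([0, 0, 379]) cube([337, 351, 24]);
cube([28, 28, 379]);
translate([309, 0, 0]) cube([28, 28, 379]);
translate([0, 323, 0]) cube([28, 28, 379]);
translate([309, 323, 0]) cube([28, 28, 379]);
translate([337, 0, 0]) {
  cube([56, 81, 1986]);
  translate([899, 0, 0]) cube([56, 81, 1986]);
  translate([0, 0, 1986]) cube([955, 81, 87]);
}
translate([43, 26, 403]) {
  translate([0, 0, 376]) cube([251, 299, 38]);
  translate([22, 22, 0]) cylinder(h = 376, r = 22);
  translate([229, 22, 0]) cylinder(h = 376, r = 22);
  translate([22, 277, 0]) cylinder(h = 376, r = 22);
  translate([229, 277, 0]) cylinder(h = 376, r = 22);
}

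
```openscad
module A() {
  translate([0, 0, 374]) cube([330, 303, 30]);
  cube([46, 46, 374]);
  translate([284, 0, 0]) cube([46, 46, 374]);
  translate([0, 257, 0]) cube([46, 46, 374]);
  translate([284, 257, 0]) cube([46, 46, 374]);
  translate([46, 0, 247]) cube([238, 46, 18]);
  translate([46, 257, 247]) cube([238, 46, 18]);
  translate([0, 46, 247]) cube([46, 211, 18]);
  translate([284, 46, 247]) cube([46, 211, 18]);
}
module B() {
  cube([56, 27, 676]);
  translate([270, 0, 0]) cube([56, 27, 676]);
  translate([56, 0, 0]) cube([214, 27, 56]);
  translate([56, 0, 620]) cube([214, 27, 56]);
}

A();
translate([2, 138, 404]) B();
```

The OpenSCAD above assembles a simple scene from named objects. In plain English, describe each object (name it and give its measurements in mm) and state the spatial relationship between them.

A is a four-legged stool. The seat is a 330×303×30 mm slab whose top surface is at z = 404 mm; four square legs, each 46×46 mm in cross-section, run from the floor (z = 0) to the underside of the seat, each flush with a corner of the seat. Four stretchers, 46 mm wide and 18 mm tall, connect adjacent legs with their undersides at z = 247 mm, each running between the inner faces of the legs it joins and aligned with the legs' outer faces on the other axis.

B is a rectangular picture frame lying in the x–z plane (depth along y). The opening is 214 mm wide (x) by 564 mm tall (z), surrounded by a border 56 mm wide on all four sides. The frame is 27 mm deep and is made of two full-height vertical stiles with two horizontal rails fitted between them.

The picture frame is on top of the stool, centred.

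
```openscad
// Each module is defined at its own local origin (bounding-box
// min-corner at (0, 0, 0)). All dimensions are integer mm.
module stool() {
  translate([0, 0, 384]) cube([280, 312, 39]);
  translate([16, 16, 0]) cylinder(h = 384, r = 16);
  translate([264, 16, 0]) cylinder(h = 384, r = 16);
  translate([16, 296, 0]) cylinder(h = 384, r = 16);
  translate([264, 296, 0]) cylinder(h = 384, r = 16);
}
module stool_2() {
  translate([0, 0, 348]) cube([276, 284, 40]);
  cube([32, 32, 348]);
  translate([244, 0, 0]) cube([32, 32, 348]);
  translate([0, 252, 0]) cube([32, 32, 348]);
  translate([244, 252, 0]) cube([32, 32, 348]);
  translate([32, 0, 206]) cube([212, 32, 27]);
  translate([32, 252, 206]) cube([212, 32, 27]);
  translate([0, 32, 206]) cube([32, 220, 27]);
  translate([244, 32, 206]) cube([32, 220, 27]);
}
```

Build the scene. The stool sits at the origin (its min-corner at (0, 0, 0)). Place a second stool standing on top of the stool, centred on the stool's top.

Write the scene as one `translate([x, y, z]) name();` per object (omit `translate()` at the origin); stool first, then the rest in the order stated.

stool();
translate([2, 14, 423]) stool_2();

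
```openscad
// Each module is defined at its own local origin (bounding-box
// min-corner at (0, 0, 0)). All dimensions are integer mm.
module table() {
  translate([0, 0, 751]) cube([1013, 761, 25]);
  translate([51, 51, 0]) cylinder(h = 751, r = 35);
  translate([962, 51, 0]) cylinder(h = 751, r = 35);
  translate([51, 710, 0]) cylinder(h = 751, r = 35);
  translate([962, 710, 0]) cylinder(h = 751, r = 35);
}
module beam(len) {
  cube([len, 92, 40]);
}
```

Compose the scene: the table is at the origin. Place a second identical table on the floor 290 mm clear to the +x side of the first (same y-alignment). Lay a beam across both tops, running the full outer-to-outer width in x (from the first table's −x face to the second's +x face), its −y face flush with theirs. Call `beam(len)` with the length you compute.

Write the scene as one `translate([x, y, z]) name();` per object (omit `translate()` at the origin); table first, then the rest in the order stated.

table();
translate([1303, 0, 0]) table();
translate([0, 0, 776]) beam(2316);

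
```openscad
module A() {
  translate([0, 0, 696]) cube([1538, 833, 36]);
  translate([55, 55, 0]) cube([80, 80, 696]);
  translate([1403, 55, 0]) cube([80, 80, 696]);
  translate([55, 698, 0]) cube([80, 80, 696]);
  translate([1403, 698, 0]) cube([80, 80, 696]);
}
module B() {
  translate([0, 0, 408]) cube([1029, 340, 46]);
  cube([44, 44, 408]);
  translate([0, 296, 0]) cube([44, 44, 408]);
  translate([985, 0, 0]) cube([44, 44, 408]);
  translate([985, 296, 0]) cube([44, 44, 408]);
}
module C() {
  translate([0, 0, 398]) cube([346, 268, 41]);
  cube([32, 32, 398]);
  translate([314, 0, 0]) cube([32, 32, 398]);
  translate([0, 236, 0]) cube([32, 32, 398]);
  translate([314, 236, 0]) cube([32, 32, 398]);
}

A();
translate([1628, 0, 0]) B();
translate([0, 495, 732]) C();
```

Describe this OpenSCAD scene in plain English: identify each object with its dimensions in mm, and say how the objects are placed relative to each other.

A is a table: top 1538 mm (x) × 833 mm (y), 36 mm thick, upper face at z = 732 mm, on four 80×80 mm square legs, each inset 55 mm from the nearest pair of top edges, running from z = 0 to the bottom of the top.

B is a bench: a 1029×340 mm seat slab, 46 mm thick, top at z = 454 mm, on four 44×44 mm square legs flush with the seat corners and standing on z = 0.

C is a four-legged stool. The seat is a 346×268×41 mm slab whose top surface is at z = 439 mm; four square legs, each 32×32 mm in cross-section, run from the floor (z = 0) to the underside of the seat, each flush with a corner of the seat.

The bench is on the floor beside the table on its +x side. The stool is on top of the table.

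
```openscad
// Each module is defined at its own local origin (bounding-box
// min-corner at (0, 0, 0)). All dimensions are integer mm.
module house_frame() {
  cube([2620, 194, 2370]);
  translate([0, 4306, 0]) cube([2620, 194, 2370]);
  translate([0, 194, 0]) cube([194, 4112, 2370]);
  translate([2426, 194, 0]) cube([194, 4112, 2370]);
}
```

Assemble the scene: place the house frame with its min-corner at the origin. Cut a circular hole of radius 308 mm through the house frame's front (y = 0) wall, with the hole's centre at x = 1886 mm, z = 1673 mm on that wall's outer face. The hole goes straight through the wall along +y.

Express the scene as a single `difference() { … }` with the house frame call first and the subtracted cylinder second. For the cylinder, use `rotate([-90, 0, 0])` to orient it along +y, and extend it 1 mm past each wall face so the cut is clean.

difference() {
  house_frame();
  translate([1886, -1, 1673]) rotate([-90, 0, 0]) cylinder(h = 196, r = 308);
}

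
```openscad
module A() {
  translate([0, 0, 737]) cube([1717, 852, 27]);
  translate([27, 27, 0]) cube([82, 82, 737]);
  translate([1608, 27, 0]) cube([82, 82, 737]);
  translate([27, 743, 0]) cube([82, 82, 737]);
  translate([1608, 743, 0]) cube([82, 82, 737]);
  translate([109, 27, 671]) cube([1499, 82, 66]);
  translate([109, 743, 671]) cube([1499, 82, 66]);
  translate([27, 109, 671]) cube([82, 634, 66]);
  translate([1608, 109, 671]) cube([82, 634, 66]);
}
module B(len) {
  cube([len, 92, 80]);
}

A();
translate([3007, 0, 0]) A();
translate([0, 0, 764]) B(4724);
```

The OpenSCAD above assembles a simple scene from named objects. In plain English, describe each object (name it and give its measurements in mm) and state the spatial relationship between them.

A is a table: top 1717 mm (x) × 852 mm (y), 27 mm thick, upper face at z = 764 mm, on four 82×82 mm square legs, each inset 27 mm from the nearest pair of top edges, running from z = 0 to the bottom of the top. Four apron rails, 82 mm thick and 66 mm tall, run between adjacent legs with their top edges flush with the underside of the top and their outer faces flush with the legs' outer faces.

B is a rectangular beam 4724 mm long (x), 92 mm deep (y), 80 mm thick (z).

The beam spans the tops of two tables placed 1290 mm apart, resting at z = 764 mm.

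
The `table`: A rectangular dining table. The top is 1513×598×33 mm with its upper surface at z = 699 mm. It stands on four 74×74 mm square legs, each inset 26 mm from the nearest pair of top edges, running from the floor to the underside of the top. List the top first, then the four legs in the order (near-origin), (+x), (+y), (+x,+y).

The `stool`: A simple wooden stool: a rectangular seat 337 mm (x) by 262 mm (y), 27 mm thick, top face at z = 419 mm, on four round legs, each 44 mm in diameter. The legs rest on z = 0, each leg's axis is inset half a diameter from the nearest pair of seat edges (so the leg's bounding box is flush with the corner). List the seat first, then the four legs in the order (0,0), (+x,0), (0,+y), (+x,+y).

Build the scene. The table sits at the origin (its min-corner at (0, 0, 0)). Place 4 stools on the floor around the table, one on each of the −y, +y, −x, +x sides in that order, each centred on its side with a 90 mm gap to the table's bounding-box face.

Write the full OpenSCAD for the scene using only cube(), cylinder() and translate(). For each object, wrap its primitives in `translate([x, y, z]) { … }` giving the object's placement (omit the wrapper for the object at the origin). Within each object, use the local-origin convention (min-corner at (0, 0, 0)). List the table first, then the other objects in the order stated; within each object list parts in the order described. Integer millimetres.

translate([0, 0, 666]) cube([1513, 598, 33]);
translate([26, 26, 0]) cube([74, 74, 666]);
translate([1413, 26, 0]) cube([74, 74, 666]);
translate([26, 498, 0]) cube([74, 74, 666]);
translate([1413, 498, 0]) cube([74, 74, 666]);
translate([588, -352, 0]) {
  translate([0, 0, 392]) cube([337, 262, 27]);
  translate([22, 22, 0]) cylinder(h = 392, r = 22);
  translate([315, 22, 0]) cylinder(h = 392, r = 22);
  translate([22, 240, 0]) cylinder(h = 392, r = 22);
  translate([315, 240, 0]) cylinder(h = 392, r = 22);
}
translate([588, 688, 0]) {
  translate([0, 0, 392]) cube([337, 262, 27]);
  translate([22, 22, 0]) cylinder(h = 392, r = 22);
  translate([315, 22, 0]) cylinder(h = 392, r = 22);
  translate([22, 240, 0]) cylinder(h = 392, r = 22);
  translate([315, 240, 0]) cylinder(h = 392, r = 22);
}
translate([-427, 168, 0]) {
  translate([0, 0, 392]) cube([337, 262, 27]);
  translate([22, 22, 0]) cylinder(h = 392, r = 22);
  translate([315, 22, 0]) cylinder(h = 392, r = 22);
  translate([22, 240, 0]) cylinder(h = 392, r = 22);
  translate([315, 240, 0]) cylinder(h = 392, r = 22);
}
translate([1603, 168, 0]) {
  translate([0, 0, 392]) cube([337, 262, 27]);
  translate([22, 22, 0]) cylinder(h = 392, r = 22);
  translate([315, 22, 0]) cylinder(h = 392, r = 22);
  translate([22, 240, 0]) cylinder(h = 392, r = 22);
  translate([315, 240, 0]) cylinder(h = 392, r = 22);
}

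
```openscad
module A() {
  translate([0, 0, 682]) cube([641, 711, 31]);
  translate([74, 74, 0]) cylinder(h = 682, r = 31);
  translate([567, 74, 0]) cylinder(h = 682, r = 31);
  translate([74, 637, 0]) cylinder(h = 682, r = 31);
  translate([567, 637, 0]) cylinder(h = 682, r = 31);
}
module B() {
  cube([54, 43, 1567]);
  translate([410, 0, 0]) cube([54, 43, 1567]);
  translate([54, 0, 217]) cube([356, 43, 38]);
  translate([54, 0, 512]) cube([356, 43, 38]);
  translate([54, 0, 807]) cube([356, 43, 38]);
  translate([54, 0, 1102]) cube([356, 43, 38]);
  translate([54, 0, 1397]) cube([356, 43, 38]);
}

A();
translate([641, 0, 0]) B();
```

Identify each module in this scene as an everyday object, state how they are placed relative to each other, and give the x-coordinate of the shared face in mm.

A is a table. B is a ladder. The ladder is against the table's +x side, with their −y faces flush. The x-coordinate of the shared face is 641 mm.

The table's +x face and the ladder's −x face are both at x = 641 mm.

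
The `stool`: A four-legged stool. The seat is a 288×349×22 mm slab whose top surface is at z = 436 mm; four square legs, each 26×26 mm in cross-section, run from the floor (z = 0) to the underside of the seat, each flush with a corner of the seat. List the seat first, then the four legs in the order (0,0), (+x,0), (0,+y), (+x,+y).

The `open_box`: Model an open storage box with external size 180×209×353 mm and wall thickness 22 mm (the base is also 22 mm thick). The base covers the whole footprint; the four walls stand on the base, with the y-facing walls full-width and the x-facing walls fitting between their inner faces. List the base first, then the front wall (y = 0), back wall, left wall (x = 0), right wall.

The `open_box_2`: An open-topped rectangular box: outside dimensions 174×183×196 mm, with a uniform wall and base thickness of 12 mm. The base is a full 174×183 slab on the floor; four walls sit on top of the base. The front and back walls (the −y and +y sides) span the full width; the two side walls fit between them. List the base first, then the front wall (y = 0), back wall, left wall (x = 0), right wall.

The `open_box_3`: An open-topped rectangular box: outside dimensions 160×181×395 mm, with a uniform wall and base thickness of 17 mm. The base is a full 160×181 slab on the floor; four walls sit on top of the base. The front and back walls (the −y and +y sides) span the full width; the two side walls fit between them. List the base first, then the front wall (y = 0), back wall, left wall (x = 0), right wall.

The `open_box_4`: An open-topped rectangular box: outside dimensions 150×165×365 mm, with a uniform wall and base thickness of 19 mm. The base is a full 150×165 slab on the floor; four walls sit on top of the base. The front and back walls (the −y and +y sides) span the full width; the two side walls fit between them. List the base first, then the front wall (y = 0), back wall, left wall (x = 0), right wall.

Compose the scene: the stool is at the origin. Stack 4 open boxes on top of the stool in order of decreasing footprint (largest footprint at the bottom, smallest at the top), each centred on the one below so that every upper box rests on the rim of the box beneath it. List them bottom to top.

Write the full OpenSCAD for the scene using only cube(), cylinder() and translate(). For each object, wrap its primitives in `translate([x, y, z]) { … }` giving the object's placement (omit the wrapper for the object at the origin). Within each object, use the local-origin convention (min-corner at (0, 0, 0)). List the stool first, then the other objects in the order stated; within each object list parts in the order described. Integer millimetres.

translate([0, 0, 414]) cube([288, 349, 22]);
cube([26, 26, 414]);
translate([262, 0, 0]) cube([26, 26, 414]);
translate([0, 323, 0]) cube([26, 26, 414]);
translate([262, 323, 0]) cube([26, 26, 414]);
translate([54, 70, 436]) {
  cube([180, 209, 22]);
  translate([0, 0, 22]) cube([180, 22, 331]);
  translate([0, 187, 22]) cube([180, 22, 331]);
  translate([0, 22, 22]) cube([22, 165, 331]);
  translate([158, 22, 22]) cube([22, 165, 331]);
}
translate([57, 83, 789]) {
  cube([174, 183, 12]);
  translate([0, 0, 12]) cube([174, 12, 184]);
  translate([0, 171, 12]) cube([174, 12, 184]);
  translate([0, 12, 12]) cube([12, 159, 184]);
  translate([162, 12, 12]) cube([12, 159, 184]);
}
translate([64, 84, 985]) {
  cube([160, 181, 17]);
  translate([0, 0, 17]) cube([160, 17, 378]);
  translate([0, 164, 17]) cube([160, 17, 378]);
  translate([0, 17, 17]) cube([17, 147, 378]);
  translate([143, 17, 17]) cube([17, 147, 378]);
}
translate([69, 92, 1380]) {
  cube([150, 165, 19]);
  translate([0, 0, 19]) cube([150, 19, 346]);
  translate([0, 146, 19]) cube([150, 19, 346]);
  translate([0, 19, 19]) cube([19, 127, 346]);
  translate([131, 19, 19]) cube([19, 127, 346]);
}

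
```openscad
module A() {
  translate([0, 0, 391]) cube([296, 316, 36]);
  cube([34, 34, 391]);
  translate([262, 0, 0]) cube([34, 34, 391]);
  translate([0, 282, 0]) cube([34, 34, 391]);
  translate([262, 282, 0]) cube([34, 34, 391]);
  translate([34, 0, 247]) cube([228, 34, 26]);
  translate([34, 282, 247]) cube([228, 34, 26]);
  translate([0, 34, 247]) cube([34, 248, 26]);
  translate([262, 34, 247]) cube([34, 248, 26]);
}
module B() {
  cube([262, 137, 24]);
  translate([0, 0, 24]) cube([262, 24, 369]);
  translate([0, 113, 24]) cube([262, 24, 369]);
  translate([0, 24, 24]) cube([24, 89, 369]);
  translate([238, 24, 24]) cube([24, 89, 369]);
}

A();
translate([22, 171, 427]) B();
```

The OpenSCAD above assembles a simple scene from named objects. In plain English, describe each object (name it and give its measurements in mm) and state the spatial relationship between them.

A is a four-legged stool. The seat is 296×316 mm, 36 mm thick, top at z = 427 mm. It stands on four square legs, each 34×34 mm in cross-section, from z = 0 to the seat underside, each flush with a corner of the seat. Four stretchers, 34 mm wide and 26 mm tall, connect adjacent legs with their undersides at z = 247 mm, each running between the inner faces of the legs it joins and aligned with the legs' outer faces on the other axis.

B is an open-topped rectangular box: outside dimensions 262×137×393 mm, with a uniform wall and base thickness of 24 mm. The base is a full 262×137 slab on the floor; four walls sit on top of the base. The front and back walls (the −y and +y sides) span the full width; the two side walls fit between them.

The open box is on top of the stool.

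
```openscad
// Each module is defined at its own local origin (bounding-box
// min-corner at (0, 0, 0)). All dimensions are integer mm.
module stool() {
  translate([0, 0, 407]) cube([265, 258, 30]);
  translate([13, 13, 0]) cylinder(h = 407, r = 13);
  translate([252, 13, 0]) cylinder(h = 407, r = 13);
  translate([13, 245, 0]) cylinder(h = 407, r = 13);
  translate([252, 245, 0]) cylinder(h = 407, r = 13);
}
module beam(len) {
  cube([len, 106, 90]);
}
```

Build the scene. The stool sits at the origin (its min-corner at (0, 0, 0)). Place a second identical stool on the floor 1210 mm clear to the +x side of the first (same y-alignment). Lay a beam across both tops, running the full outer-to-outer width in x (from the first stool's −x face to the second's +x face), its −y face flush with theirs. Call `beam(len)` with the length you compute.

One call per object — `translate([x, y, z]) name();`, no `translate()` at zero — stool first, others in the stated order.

stool();
translate([1475, 0, 0]) stool();
translate([0, 0, 437]) beam(1740);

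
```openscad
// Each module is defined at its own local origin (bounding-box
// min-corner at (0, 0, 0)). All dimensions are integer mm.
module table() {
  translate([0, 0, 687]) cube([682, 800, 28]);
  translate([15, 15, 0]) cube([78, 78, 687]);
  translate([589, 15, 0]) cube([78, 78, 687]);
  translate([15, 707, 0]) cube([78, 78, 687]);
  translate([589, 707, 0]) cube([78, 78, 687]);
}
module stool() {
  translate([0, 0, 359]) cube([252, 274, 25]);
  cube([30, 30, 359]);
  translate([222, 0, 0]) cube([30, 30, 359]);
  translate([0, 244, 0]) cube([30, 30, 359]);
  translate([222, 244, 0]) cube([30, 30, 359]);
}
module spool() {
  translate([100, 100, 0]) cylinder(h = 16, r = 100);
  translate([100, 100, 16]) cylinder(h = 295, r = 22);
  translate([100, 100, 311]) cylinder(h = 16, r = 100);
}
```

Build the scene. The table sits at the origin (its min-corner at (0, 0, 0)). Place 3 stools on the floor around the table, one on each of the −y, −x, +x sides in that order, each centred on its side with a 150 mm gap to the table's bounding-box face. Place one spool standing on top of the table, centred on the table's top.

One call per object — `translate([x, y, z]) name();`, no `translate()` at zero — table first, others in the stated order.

table();
translate([215, -424, 0]) stool();
translate([-402, 263, 0]) stool();
translate([832, 263, 0]) stool();
translate([241, 300, 715]) spool();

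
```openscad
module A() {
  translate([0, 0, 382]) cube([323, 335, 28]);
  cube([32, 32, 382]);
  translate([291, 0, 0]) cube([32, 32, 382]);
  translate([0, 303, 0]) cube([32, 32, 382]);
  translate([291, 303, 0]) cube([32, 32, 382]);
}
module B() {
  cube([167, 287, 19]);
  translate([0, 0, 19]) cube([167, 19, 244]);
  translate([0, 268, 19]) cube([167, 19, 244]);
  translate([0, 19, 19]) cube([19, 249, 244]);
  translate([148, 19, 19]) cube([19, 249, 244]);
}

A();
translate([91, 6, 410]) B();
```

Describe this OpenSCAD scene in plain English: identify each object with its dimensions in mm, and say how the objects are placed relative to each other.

A is a four-legged stool. The seat is a 323×335×28 mm slab whose top surface is at z = 410 mm; four square legs, each 32×32 mm in cross-section, run from the floor (z = 0) to the underside of the seat, each flush with a corner of the seat.

B is an open storage box with external size 167×287×263 mm and wall thickness 19 mm (the base is also 19 mm thick). The base covers the whole footprint; the four walls stand on the base, with the y-facing walls full-width and the x-facing walls fitting between their inner faces.

The open box is on top of the stool.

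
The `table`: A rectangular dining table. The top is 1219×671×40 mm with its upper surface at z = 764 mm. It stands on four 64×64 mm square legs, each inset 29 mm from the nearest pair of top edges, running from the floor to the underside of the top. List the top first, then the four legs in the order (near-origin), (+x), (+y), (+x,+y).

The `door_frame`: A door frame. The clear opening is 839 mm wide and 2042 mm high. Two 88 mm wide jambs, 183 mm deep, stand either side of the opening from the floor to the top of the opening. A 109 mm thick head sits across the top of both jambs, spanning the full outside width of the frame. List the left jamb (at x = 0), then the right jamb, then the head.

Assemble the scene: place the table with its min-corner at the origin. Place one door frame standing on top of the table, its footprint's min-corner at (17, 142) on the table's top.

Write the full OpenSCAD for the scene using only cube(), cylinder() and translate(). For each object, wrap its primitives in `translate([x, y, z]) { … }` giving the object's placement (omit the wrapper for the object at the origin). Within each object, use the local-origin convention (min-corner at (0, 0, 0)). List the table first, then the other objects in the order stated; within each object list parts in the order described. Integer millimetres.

translate([0, 0, 724]) cube([1219, 671, 40]);
translate([29, 29, 0]) cube([64, 64, 724]);
translate([1126, 29, 0]) cube([64, 64, 724]);
translate([29, 578, 0]) cube([64, 64, 724]);
translate([1126, 578, 0]) cube([64, 64, 724]);
translate([17, 142, 764]) {
  cube([88, 183, 2042]);
  translate([927, 0, 0]) cube([88, 183, 2042]);
  translate([0, 0, 2042]) cube([1015, 183, 109]);
}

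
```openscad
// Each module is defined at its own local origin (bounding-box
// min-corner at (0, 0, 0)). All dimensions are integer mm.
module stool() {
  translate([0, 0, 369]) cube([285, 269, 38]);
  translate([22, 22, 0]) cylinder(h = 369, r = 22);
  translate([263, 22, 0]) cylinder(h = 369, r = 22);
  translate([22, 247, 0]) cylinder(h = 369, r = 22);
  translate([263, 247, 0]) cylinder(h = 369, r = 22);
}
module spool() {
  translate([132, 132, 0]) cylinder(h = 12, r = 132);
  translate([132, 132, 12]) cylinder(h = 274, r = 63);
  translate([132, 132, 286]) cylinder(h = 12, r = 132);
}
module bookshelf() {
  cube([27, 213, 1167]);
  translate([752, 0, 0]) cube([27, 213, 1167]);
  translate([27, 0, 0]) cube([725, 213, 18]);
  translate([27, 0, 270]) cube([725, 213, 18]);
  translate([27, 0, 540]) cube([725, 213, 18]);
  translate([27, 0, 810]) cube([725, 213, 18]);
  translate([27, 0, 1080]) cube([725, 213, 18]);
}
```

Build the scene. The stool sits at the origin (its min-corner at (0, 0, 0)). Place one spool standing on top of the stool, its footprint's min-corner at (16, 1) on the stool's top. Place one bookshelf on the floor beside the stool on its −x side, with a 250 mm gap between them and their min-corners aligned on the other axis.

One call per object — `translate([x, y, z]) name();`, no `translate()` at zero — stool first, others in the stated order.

stool();
translate([16, 1, 407]) spool();
translate([-1029, 0, 0]) bookshelf();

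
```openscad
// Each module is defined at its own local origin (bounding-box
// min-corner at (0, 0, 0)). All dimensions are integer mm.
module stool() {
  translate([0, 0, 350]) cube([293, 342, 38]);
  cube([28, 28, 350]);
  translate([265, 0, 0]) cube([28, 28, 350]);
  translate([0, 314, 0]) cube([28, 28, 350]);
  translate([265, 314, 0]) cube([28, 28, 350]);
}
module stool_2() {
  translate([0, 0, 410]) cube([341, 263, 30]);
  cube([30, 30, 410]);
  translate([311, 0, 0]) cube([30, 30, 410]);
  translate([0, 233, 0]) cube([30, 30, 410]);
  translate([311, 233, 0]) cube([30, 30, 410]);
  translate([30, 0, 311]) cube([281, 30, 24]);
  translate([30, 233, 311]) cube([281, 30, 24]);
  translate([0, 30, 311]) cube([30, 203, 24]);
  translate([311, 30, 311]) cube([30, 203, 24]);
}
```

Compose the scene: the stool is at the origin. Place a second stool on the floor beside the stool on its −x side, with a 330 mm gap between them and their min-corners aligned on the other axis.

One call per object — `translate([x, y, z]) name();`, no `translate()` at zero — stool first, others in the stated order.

stool();
translate([-671, 0, 0]) stool_2();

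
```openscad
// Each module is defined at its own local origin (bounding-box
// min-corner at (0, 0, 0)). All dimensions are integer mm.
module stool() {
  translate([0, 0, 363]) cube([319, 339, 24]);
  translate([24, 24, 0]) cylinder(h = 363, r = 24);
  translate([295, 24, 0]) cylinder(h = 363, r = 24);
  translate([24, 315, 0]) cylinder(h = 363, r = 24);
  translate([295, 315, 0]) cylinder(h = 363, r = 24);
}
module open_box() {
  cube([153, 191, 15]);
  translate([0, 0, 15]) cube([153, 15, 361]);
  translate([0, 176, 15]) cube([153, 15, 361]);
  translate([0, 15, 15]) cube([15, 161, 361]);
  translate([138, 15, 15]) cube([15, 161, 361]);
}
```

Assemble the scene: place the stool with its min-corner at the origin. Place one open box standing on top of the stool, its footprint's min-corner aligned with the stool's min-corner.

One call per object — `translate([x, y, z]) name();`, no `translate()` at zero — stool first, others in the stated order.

stool();
translate([0, 0, 387]) open_box();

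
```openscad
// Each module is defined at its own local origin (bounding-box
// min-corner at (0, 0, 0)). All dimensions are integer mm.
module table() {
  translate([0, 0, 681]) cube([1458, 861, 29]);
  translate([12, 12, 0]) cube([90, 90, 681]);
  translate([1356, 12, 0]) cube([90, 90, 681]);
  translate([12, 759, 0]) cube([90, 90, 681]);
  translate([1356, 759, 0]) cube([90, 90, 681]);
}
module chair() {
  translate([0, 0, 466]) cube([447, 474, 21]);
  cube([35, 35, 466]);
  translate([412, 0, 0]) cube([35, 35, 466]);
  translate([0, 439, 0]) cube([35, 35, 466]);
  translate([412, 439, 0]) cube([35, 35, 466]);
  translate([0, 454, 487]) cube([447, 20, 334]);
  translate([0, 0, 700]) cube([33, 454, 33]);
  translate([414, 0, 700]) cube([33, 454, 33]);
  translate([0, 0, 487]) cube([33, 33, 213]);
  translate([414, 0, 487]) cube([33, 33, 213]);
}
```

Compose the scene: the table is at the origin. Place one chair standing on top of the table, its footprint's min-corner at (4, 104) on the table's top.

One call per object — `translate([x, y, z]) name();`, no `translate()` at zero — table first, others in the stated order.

table();
translate([4, 104, 710]) chair();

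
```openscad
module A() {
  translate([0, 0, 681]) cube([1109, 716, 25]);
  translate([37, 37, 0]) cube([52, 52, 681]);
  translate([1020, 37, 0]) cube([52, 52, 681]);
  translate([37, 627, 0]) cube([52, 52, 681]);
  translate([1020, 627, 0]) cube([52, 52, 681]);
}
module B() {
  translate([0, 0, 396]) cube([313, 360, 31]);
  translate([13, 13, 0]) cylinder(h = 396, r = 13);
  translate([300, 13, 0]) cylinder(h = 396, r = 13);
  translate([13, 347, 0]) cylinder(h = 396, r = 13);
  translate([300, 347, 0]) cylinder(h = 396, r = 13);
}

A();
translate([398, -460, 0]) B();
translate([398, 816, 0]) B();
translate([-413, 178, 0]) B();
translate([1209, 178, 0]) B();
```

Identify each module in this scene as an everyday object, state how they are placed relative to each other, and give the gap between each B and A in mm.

Each stool's nearest face is 100 mm from the table's bounding box.

A is a table. B is a stool. Four stools sit around the table at the −y, +y, −x, +x sides. The gap between each stool and the table is 100 mm.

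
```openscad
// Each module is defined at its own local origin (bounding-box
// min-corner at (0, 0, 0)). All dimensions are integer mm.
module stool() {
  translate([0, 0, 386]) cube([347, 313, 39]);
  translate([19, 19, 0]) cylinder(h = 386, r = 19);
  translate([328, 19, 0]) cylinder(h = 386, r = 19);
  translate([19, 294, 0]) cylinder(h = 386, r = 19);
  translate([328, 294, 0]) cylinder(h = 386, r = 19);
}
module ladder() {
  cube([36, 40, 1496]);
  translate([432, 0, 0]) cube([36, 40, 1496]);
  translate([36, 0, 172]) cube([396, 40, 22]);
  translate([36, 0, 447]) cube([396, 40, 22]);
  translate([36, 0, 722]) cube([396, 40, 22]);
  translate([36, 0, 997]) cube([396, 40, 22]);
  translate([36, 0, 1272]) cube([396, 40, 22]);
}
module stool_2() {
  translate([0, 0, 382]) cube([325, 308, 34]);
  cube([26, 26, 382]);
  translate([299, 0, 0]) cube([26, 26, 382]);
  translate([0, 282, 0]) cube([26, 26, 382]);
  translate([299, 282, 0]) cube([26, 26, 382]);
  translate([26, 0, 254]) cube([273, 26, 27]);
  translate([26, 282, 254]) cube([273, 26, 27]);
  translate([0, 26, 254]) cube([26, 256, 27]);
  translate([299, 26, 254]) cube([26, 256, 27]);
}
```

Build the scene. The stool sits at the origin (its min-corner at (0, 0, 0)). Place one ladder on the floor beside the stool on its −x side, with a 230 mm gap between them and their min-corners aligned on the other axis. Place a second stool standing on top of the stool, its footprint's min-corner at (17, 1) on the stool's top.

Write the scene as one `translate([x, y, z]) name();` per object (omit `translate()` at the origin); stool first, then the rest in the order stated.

stool();
translate([-698, 0, 0]) ladder();
translate([17, 1, 425]) stool_2();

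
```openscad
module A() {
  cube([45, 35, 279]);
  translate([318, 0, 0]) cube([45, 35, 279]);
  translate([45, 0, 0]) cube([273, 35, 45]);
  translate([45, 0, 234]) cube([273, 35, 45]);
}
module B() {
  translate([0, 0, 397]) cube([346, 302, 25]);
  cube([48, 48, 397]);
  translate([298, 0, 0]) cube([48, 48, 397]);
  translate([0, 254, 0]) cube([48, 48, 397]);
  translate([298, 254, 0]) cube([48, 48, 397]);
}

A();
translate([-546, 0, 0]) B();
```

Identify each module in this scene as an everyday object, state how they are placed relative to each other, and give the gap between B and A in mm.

The stool's nearest face is 200 mm from the picture frame's −x face.

A is a picture frame. B is a stool. The stool is on the floor beside the picture frame on its −x side. The gap between the stool and the picture frame is 200 mm.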